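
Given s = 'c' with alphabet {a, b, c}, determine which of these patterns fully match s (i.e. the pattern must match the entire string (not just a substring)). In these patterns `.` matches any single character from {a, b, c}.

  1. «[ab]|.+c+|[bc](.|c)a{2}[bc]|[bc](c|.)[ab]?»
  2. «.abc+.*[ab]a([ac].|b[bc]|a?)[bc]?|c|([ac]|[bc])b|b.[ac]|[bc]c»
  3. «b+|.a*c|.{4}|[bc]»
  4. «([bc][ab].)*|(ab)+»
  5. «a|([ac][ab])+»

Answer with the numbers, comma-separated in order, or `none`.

1 → no match
2 → match
3 → match
4 → no match
5 → no match

2, 3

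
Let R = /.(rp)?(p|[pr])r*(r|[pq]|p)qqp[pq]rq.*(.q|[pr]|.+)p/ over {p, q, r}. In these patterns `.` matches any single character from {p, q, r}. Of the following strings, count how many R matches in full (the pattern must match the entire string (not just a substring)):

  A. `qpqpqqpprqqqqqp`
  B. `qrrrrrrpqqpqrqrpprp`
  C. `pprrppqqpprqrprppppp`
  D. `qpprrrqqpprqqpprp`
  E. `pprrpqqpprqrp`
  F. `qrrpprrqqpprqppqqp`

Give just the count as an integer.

2

A → no match
B → match
C → no match
D → no match
E → match
F → no match
Total matched: 2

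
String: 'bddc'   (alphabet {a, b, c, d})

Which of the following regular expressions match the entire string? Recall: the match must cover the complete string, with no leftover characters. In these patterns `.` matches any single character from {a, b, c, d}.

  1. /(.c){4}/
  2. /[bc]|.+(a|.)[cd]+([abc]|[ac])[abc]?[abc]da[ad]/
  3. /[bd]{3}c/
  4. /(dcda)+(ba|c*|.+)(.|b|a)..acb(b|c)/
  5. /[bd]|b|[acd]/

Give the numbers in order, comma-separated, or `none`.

1 → no match
2 → no match
3 → match
4 → no match — must start with 'dcda'
5 → no match

3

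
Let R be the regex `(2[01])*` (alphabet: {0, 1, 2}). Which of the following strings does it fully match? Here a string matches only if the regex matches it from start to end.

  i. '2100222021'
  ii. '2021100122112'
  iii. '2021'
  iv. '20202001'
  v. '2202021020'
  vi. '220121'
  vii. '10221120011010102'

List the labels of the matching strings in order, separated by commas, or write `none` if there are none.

i → no match
ii → no match
iii → match
iv → no match
v → no match
vi → no match
vii → no match

iii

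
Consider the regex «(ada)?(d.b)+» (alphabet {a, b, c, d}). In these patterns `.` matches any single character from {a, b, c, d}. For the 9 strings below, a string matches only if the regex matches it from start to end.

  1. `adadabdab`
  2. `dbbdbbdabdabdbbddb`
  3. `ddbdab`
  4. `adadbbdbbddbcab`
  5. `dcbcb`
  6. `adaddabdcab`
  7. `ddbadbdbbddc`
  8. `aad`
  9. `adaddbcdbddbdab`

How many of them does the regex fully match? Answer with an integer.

1 → match
2 → match
3 → match
4 → no match
5 → no match
6 → no match
7 → no match — must end with `b`
8 → no match — must end with `b`
9 → no match
Total matched: 3

3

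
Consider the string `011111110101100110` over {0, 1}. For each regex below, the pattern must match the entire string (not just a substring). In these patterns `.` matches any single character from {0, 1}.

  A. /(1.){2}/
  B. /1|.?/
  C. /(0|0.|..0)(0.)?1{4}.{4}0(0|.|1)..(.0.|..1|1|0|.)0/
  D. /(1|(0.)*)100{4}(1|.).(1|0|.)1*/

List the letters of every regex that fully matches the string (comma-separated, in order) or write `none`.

C

A → no match — must start with `1`
B → no match
C → match
D → no match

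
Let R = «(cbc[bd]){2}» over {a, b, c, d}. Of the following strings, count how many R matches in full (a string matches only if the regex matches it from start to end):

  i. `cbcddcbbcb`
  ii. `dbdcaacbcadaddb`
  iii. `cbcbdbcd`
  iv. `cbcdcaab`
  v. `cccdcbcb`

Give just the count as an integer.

i → no match
ii → no match — must start with `cbc`
iii → no match
iv → no match
v → no match — must start with `cbc`
Total matched: 0

0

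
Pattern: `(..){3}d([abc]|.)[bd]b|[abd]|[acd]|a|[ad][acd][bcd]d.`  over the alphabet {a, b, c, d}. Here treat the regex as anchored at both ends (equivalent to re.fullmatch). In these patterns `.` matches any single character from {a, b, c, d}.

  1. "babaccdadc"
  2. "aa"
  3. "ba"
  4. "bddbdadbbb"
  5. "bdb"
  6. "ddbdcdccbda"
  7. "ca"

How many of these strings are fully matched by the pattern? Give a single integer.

1

1 → no match
2 → no match
3 → no match
4 → match
5 → no match
6 → no match
7 → no match
Total matched: 1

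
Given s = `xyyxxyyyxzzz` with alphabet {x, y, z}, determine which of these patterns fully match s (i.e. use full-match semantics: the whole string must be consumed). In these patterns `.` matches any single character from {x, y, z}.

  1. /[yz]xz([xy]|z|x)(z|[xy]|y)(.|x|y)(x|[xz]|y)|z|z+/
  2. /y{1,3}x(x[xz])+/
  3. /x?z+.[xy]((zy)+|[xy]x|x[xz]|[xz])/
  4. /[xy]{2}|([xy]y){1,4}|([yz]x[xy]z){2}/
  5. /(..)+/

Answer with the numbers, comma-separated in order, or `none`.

1 → no match
2 → no match — must start with `y`
3 → no match
4 → no match
5 → match

5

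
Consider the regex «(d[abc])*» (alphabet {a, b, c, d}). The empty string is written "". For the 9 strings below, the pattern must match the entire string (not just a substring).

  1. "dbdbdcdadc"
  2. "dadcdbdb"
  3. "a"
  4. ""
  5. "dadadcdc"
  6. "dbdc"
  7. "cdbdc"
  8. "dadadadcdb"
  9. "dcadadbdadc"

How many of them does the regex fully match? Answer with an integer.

6

1 → match
2 → match
3 → no match
4 → match
5 → match
6 → match
7 → no match
8 → match
9 → no match
Total matched: 6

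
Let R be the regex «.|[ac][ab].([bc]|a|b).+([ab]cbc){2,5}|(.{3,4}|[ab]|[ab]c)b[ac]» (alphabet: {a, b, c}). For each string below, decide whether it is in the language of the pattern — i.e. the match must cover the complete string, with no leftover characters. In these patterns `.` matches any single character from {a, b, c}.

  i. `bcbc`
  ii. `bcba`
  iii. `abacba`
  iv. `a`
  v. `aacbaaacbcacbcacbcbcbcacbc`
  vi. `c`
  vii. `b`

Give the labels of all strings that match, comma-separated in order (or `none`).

i, ii, iii, iv, v, vi, vii

i. `bcbc` → match
ii. `bcba` → match
iii. `abacba` → match
iv. `a` → match
v → match
vi. `c` → match
vii. `b` → match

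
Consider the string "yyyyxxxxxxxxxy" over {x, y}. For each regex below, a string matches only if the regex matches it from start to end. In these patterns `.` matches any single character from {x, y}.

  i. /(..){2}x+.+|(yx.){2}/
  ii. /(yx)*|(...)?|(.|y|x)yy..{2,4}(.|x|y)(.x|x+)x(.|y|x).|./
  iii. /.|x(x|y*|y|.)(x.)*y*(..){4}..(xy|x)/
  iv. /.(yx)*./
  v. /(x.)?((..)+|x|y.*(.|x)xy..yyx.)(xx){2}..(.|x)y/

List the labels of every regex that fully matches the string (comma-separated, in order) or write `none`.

i, ii, v

i → match
ii → match
iii → no match
iv → no match
v → match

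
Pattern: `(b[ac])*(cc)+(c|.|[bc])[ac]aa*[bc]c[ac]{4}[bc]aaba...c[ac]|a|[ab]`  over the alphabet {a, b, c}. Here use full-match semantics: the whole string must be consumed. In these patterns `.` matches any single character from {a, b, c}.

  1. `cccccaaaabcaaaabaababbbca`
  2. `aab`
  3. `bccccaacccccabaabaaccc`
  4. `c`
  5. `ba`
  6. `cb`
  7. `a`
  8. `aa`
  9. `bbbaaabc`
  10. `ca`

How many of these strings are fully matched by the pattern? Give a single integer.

2

1 → match
2 → no match
3 → no match
4 → no match
5 → no match
6 → no match
7 → match
8 → no match
9 → no match
10 → no match
Total matched: 2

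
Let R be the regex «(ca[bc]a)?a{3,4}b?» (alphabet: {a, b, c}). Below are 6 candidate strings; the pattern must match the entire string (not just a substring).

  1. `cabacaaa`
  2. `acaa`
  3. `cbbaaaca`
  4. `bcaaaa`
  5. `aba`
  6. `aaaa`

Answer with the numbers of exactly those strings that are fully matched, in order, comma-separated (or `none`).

6

1. `cabacaaa` → no match
2. `acaa` → no match
3. `cbbaaaca` → no match
4. `bcaaaa` → no match
5. `aba` → no match
6. `aaaa` → match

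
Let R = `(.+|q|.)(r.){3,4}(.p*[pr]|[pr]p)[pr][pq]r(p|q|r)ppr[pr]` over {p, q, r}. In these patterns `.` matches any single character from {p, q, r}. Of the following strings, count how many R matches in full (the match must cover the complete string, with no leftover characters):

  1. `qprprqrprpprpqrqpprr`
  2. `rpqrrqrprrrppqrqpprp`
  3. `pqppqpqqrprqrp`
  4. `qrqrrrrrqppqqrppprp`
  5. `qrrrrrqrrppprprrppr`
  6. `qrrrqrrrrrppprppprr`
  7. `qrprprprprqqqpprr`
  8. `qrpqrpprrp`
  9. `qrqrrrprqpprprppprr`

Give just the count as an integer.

1 → match
2 → match
3 → no match
4 → no match
5 → no match
6 → match
7 → no match
8. `qrpqrpprrp` → no match
9 → match
Total matched: 4

4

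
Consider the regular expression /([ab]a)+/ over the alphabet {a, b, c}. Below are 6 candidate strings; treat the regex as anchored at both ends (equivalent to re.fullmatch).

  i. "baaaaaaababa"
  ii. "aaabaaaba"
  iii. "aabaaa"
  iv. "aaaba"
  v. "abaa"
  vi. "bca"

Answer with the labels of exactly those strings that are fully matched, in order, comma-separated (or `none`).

i. "baaaaaaababa" → match
ii. "aaabaaaba" → no match
iii. "aabaaa" → match
iv. "aaaba" → no match
v. "abaa" → no match
vi. "bca" → no match

i, iii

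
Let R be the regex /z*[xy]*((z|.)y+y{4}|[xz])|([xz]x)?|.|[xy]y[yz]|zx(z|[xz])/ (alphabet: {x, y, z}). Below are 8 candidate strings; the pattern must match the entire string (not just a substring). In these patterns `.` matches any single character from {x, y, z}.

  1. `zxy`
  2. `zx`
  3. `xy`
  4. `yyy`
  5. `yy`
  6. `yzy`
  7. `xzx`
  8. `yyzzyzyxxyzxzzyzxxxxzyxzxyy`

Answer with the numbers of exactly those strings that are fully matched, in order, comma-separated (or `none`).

1 → no match
2 → match
3 → no match
4 → match
5 → no match
6 → no match
7 → no match
8 → no match

2, 4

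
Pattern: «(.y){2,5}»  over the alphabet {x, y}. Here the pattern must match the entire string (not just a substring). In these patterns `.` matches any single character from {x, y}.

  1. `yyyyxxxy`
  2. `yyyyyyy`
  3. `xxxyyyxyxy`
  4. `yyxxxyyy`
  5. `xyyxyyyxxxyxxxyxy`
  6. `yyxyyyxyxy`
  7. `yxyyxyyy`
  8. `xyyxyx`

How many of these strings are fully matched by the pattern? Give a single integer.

1. `yyyyxxxy` → no match
2. `yyyyyyy` → no match
3. `xxxyyyxyxy` → no match
4. `yyxxxyyy` → no match
5 → no match
6. `yyxyyyxyxy` → match
7. `yxyyxyyy` → no match
8. `xyyxyx` → no match — must end with `y`
Total matched: 1

1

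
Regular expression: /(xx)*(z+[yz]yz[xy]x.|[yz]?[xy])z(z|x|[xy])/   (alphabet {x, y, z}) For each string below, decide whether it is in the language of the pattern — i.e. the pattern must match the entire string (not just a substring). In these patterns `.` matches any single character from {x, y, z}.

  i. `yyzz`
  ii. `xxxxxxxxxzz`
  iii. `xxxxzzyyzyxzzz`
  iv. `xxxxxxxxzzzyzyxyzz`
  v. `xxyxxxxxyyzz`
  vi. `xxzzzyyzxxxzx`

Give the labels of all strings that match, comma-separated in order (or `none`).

i → match
ii → match
iii → match
iv → match
v → no match
vi → match

i, ii, iii, iv, vi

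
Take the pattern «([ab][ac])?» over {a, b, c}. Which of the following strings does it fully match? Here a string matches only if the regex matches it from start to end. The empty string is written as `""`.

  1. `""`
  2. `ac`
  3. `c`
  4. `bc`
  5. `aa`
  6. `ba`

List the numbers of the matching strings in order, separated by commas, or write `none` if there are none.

1 → match
2 → match
3 → no match
4 → match
5 → match
6 → match

1, 2, 4, 5, 6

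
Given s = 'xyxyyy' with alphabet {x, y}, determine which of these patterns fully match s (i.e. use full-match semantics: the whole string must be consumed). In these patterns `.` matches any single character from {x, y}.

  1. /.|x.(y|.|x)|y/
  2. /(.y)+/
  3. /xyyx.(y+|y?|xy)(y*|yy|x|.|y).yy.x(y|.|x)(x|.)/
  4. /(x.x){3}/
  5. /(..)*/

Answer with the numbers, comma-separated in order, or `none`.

2, 5

1 → no match
2 → match
3 → no match — must start with 'xyyx'
4 → no match — must end with 'x'
5 → match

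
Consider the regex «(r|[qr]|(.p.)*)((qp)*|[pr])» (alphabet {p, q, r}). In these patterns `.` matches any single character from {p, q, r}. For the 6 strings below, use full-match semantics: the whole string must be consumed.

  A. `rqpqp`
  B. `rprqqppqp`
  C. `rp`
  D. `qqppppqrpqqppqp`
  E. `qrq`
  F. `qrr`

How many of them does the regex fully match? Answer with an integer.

2

A → match
B → no match
C → match
D → no match
E → no match
F → no match
Total matched: 2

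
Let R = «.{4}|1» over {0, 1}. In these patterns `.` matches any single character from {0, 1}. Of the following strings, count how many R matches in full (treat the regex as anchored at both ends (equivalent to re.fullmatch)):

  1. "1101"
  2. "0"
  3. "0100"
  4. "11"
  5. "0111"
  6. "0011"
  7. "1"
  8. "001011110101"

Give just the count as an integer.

5

1 → match
2 → no match
3 → match
4 → no match
5 → match
6 → match
7 → match
8 → no match
Total matched: 5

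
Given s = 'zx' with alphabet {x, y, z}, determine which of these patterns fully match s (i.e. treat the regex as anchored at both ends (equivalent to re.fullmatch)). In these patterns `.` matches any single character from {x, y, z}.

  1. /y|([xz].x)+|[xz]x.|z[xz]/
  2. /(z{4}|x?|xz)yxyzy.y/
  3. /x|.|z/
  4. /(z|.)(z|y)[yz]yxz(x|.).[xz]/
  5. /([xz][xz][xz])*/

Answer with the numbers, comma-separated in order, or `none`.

1 → match
2 → no match — must end with 'y'
3 → no match
4 → no match
5 → no match

1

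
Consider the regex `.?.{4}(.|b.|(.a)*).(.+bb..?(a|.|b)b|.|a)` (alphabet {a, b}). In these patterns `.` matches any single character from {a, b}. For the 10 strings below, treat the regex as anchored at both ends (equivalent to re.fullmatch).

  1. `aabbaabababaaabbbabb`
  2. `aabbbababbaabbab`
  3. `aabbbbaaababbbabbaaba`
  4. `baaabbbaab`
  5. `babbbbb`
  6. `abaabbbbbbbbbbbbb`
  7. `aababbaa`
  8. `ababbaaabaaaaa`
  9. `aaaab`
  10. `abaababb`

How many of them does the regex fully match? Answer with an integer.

6

1 → match
2 → no match
3 → no match
4 → no match
5 → match
6 → match
7 → match
8 → match
9 → no match
10 → match
Total matched: 6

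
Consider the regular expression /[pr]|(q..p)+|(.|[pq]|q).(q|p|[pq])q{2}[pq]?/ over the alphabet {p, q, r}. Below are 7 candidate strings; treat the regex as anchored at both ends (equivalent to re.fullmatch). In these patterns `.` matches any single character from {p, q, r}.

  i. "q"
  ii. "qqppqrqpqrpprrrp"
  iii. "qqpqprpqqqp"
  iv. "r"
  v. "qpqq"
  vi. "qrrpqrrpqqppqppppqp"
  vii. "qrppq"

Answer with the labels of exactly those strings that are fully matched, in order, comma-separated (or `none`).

iv

i → no match
ii → no match
iii → no match
iv → match
v → no match
vi → no match
vii → no match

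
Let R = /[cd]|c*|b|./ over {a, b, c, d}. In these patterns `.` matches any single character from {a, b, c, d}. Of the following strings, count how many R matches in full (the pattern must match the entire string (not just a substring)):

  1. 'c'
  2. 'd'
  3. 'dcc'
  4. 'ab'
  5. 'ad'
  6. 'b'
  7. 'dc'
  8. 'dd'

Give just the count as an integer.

3

1 → match
2 → match
3 → no match
4 → no match
5 → no match
6 → match
7 → no match
8 → no match
Total matched: 3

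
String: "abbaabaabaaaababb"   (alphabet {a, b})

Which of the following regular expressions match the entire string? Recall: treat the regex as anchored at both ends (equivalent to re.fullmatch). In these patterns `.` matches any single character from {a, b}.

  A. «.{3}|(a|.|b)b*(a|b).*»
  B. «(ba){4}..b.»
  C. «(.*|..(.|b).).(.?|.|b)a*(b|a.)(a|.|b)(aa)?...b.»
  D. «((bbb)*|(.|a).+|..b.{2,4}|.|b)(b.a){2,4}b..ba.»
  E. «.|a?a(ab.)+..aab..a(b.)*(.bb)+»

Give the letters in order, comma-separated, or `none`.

A, C

A → match
B → no match — must start with "ba"
C → match
D → no match
E → no match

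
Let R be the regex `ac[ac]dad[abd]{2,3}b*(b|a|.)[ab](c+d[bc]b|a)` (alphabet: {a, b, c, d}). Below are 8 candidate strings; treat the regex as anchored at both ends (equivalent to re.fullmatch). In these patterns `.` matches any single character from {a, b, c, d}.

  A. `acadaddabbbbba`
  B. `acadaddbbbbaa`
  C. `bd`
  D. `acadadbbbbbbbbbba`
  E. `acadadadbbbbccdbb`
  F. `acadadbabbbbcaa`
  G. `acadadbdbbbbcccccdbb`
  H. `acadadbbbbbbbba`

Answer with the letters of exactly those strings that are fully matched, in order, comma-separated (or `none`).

A, B, D, E, F, G, H

A → match
B → match
C → no match — must start with `ac`
D → match
E → match
F → match
G → match
H → match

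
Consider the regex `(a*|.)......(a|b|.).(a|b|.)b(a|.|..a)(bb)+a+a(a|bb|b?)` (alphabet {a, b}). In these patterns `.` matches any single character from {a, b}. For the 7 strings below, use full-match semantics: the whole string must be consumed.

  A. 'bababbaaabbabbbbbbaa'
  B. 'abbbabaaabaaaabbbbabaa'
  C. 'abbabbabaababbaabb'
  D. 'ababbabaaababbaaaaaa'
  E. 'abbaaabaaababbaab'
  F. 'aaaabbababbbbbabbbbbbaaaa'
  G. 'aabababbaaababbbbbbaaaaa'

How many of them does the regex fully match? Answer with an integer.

6

A → match
B → no match
C → match
D → match
E → match
F → match
G → match
Total matched: 6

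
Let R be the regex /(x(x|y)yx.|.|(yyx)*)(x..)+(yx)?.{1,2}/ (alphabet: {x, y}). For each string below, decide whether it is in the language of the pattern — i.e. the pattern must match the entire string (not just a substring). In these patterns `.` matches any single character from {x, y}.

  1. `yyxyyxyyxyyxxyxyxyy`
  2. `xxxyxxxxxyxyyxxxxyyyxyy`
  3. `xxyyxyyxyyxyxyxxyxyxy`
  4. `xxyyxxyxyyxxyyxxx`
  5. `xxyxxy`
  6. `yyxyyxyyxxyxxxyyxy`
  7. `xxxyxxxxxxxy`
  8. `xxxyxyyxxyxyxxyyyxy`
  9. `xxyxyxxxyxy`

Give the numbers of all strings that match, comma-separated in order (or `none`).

1 → match
2 → match
3 → no match
4 → match
5 → match
6 → match
7 → match
8 → match
9 → match

1, 2, 4, 5, 6, 7, 8, 9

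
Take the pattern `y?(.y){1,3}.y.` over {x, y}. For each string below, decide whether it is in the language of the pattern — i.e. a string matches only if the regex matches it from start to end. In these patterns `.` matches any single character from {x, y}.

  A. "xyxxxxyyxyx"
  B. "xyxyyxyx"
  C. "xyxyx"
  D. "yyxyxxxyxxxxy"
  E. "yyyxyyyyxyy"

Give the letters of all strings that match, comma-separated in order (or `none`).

A → no match
B → no match
C → match
D → no match
E → no match

C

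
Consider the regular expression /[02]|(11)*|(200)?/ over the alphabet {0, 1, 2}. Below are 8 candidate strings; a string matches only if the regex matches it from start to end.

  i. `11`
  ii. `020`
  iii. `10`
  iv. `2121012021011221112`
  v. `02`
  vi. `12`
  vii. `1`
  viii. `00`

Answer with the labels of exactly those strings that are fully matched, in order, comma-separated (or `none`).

i → match
ii → no match
iii → no match
iv → no match
v → no match
vi → no match
vii → no match
viii → no match

i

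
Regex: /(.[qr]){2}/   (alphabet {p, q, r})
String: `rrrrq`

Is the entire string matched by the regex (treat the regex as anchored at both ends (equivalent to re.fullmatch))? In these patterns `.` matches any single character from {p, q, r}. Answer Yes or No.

No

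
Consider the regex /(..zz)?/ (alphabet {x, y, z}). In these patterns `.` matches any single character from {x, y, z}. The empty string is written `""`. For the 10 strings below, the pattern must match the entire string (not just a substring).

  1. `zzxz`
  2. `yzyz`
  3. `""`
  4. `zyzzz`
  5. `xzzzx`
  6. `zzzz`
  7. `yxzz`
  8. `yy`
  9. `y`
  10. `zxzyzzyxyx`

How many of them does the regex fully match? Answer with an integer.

3

1 → no match
2 → no match
3 → match
4 → no match
5 → no match
6 → match
7 → match
8 → no match
9 → no match
10 → no match
Total matched: 3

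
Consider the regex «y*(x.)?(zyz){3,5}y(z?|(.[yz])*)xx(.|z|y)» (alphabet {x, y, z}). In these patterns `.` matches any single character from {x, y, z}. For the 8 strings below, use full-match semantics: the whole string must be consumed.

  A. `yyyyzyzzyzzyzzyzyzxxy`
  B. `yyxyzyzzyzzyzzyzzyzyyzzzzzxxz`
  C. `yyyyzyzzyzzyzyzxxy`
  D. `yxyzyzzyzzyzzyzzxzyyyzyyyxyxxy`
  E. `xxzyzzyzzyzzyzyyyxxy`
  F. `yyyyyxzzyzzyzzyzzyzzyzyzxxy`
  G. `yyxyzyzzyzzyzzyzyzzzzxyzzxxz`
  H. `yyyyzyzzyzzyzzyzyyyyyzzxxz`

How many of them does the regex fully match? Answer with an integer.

A → match
B → match
C → match
D → no match
E → match
F → match
G → match
H → match
Total matched: 7

7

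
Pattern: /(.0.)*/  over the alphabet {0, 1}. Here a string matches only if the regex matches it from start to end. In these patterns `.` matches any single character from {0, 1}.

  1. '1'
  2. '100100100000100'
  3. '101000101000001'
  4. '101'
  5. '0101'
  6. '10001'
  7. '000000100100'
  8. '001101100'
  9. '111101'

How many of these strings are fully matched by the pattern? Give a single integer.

1 → no match
2 → match
3 → match
4 → match
5 → no match
6 → no match
7 → match
8 → match
9 → no match
Total matched: 5

5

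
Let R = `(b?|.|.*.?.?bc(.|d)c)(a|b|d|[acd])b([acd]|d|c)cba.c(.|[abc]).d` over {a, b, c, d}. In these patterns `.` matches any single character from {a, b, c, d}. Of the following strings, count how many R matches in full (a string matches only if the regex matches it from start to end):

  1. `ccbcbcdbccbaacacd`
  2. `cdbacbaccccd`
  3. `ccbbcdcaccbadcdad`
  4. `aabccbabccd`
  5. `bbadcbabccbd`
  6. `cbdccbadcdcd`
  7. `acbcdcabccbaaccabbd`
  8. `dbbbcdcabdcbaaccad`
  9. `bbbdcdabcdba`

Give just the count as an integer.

1 → match
2 → match
3 → no match
4 → no match
5 → no match
6 → no match
7 → no match
8 → match
9 → no match — must end with `d`
Total matched: 3

3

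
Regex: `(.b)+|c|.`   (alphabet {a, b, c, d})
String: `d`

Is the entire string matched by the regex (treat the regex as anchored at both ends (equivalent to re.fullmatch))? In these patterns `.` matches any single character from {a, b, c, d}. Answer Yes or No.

Yes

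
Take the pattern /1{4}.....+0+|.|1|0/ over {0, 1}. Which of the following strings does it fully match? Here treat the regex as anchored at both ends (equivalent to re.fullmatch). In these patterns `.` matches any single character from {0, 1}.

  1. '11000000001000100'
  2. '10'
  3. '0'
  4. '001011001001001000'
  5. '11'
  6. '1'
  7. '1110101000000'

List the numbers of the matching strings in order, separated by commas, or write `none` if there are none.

3, 6

1 → no match
2. '10' → no match
3. '0' → match
4 → no match
5. '11' → no match
6. '1' → match
7 → no match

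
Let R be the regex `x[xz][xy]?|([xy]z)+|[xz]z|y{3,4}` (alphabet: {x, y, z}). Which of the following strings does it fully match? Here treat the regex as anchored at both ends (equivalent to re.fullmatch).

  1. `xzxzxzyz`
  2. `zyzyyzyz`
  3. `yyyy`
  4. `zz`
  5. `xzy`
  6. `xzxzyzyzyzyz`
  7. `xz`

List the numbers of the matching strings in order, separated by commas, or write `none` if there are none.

1, 3, 4, 5, 6, 7

1 → match
2 → no match
3 → match
4 → match
5 → match
6 → match
7 → match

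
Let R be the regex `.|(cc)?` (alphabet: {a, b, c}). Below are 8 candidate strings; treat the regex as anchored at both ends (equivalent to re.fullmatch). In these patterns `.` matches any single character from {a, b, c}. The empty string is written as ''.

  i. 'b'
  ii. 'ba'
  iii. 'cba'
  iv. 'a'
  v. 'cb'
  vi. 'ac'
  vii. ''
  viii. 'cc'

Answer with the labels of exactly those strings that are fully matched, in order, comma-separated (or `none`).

i, iv, vii, viii

i. 'b' → match
ii. 'ba' → no match
iii. 'cba' → no match
iv. 'a' → match
v. 'cb' → no match
vi. 'ac' → no match
vii. '' → match
viii. 'cc' → match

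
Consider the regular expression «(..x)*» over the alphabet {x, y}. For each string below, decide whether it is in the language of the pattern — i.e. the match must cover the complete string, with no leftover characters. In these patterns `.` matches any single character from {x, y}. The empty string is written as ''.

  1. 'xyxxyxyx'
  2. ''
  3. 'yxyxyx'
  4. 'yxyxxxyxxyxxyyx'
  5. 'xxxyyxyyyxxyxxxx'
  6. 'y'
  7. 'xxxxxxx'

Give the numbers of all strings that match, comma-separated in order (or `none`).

2

1 → no match
2 → match
3 → no match
4 → no match
5 → no match
6 → no match
7 → no match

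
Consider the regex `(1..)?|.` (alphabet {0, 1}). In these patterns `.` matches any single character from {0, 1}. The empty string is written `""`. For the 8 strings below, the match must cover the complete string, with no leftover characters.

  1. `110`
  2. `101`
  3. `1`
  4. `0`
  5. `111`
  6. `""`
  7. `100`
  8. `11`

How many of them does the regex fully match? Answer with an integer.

1 → match
2 → match
3 → match
4 → match
5 → match
6 → match
7 → match
8 → no match
Total matched: 7

7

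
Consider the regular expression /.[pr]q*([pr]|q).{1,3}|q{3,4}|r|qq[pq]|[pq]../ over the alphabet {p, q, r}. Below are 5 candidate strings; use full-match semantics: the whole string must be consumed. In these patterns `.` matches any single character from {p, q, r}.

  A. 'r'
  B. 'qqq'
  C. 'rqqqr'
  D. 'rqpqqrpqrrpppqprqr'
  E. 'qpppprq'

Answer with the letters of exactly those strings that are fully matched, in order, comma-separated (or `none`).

A, B

A → match
B → match
C → no match
D → no match
E → no match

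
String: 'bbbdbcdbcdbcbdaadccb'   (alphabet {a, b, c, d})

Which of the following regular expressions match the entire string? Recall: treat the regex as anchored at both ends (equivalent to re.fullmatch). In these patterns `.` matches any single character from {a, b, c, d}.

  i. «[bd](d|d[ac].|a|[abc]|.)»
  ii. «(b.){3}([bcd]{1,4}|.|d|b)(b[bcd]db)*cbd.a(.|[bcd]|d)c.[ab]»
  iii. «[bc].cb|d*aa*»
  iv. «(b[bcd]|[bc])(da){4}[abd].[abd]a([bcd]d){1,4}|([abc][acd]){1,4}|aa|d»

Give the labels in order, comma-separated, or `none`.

ii

i → no match
ii → match
iii → no match
iv → no match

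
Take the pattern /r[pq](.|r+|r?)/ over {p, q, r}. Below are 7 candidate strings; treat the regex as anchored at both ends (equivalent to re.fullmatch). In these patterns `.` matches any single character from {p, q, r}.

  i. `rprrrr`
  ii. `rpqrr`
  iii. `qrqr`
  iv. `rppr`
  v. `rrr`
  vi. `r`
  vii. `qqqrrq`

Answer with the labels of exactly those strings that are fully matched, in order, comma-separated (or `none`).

i

i → match
ii → no match
iii → no match — must start with `r`
iv → no match
v → no match
vi → no match
vii → no match — must start with `r`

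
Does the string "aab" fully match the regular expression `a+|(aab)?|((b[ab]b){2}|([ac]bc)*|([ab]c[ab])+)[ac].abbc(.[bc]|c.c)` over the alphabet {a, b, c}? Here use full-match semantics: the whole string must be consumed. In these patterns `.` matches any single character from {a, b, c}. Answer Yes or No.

Yes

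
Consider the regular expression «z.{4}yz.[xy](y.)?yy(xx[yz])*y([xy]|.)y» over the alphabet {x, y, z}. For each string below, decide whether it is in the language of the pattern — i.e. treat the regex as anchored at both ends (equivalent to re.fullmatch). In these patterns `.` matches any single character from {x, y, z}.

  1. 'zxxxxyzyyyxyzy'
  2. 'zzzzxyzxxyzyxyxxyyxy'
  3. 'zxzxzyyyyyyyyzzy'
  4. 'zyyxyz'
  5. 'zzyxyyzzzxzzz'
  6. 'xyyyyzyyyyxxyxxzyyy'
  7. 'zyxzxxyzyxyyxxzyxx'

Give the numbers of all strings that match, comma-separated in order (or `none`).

none

1 → no match
2 → no match
3 → no match
4. 'zyyxyz' → no match — must end with 'y'
5 → no match — must end with 'y'
6 → no match — must start with 'z'
7 → no match — must end with 'y'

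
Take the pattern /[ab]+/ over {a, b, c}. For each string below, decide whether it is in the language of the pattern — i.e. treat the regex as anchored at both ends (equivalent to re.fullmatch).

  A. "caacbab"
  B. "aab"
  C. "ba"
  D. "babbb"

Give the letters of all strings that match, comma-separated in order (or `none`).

B, C, D

A. "caacbab" → no match
B. "aab" → match
C. "ba" → match
D. "babbb" → match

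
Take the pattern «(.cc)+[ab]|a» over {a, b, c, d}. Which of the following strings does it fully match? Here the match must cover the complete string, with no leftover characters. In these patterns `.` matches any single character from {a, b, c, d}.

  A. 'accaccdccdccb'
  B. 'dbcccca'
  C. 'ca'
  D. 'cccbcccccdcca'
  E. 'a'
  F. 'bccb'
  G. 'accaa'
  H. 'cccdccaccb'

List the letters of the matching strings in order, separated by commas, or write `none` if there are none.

A → match
B. 'dbcccca' → no match
C. 'ca' → no match
D → match
E. 'a' → match
F. 'bccb' → match
G. 'accaa' → no match
H. 'cccdccaccb' → match

A, D, E, F, H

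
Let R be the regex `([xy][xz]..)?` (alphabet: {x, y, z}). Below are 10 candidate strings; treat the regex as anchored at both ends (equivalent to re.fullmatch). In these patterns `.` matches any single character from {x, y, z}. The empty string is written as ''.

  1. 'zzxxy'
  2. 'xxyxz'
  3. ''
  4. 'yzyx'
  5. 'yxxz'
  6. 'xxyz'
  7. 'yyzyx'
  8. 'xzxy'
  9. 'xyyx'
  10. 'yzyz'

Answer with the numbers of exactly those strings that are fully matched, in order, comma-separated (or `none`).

3, 4, 5, 6, 8, 10

1 → no match
2 → no match
3 → match
4 → match
5 → match
6 → match
7 → no match
8 → match
9 → no match
10 → match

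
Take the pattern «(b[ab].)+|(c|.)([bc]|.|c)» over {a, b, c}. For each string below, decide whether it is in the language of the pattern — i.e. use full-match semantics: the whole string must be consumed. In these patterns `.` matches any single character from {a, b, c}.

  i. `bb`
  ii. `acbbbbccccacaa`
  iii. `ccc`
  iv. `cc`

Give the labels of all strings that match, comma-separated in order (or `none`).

i, iv

i → match
ii → no match
iii → no match
iv → match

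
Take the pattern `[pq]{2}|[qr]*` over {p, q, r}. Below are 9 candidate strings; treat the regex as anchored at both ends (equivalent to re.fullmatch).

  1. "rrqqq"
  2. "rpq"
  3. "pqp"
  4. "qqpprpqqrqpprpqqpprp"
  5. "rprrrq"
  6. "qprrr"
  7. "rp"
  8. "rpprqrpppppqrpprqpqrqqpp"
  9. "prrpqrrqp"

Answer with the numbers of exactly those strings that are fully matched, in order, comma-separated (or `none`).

1 → match
2 → no match
3 → no match
4 → no match
5 → no match
6 → no match
7 → no match
8 → no match
9 → no match

1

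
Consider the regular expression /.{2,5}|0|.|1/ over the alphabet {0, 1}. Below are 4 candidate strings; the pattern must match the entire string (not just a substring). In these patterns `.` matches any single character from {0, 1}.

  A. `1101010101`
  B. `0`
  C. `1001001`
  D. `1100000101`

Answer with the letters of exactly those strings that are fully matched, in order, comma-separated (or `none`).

A. `1101010101` → no match
B. `0` → match
C. `1001001` → no match
D. `1100000101` → no match

B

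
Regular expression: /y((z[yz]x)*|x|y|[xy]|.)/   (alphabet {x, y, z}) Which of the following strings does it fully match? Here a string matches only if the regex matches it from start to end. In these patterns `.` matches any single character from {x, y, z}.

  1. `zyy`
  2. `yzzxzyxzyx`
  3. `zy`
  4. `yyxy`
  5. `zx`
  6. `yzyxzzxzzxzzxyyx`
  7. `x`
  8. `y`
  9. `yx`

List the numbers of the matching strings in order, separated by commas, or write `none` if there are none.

1. `zyy` → no match — must start with `y`
2. `yzzxzyxzyx` → match
3. `zy` → no match — must start with `y`
4. `yyxy` → no match
5. `zx` → no match — must start with `y`
6 → no match
7. `x` → no match — must start with `y`
8. `y` → match
9. `yx` → match

2, 8, 9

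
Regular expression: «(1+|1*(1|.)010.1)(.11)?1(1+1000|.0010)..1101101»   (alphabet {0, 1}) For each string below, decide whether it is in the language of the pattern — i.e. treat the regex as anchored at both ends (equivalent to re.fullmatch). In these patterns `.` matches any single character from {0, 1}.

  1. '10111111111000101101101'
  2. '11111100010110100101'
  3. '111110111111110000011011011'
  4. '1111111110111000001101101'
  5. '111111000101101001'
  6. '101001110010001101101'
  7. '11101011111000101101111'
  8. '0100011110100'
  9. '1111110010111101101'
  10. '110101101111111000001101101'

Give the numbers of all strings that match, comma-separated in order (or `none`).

1 → match
2 → no match — must end with '1101101'
3 → no match — must end with '1101101'
4 → no match
5 → no match — must end with '1101101'
6 → match
7 → no match — must end with '1101101'
8 → no match — must end with '1101101'
9 → match
10 → match

1, 6, 9, 10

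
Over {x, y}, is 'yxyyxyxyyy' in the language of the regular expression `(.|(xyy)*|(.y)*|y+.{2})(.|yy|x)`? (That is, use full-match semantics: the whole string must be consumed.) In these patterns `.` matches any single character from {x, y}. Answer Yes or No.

No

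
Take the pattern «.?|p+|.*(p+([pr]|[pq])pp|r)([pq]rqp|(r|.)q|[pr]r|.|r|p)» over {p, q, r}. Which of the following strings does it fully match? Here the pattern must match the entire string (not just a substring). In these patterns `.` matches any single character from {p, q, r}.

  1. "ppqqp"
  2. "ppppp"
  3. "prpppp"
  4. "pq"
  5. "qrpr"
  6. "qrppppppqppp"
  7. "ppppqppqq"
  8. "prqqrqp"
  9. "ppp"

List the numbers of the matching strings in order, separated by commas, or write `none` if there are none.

2, 5, 6, 7, 9

1 → no match
2 → match
3 → no match
4 → no match
5 → match
6 → match
7 → match
8 → no match
9 → match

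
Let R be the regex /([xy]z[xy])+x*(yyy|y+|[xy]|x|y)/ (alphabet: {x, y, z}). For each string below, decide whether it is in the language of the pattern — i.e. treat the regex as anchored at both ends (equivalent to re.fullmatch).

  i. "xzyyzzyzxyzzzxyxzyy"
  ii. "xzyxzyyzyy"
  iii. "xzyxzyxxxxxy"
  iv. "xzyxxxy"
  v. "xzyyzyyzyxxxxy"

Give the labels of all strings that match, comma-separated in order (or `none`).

ii, iii, iv, v

i → no match
ii → match
iii → match
iv → match
v → match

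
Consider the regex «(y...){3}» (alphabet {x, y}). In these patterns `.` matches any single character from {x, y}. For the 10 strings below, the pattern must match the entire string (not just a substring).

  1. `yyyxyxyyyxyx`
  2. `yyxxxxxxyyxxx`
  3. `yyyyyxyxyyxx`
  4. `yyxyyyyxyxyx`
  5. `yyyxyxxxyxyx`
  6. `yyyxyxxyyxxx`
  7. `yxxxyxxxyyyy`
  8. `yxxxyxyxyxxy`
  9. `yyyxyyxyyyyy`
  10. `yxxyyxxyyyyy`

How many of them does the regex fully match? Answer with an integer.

1 → match
2 → no match
3 → match
4 → match
5 → match
6 → match
7 → match
8 → match
9 → match
10 → match
Total matched: 9

9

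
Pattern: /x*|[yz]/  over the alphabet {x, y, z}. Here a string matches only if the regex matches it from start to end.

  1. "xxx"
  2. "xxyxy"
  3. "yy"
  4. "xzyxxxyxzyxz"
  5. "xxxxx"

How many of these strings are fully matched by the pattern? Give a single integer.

1 → match
2 → no match
3 → no match
4 → no match
5 → match
Total matched: 2

2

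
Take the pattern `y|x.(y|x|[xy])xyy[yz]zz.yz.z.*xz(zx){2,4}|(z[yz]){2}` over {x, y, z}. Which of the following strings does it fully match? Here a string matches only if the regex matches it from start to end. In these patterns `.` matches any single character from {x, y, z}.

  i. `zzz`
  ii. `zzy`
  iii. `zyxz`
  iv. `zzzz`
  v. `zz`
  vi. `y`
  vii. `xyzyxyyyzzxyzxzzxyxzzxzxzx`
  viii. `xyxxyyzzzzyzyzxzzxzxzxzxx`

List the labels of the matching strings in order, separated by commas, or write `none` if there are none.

iv, vi

i → no match
ii → no match
iii → no match
iv → match
v → no match
vi → match
vii → no match
viii → no match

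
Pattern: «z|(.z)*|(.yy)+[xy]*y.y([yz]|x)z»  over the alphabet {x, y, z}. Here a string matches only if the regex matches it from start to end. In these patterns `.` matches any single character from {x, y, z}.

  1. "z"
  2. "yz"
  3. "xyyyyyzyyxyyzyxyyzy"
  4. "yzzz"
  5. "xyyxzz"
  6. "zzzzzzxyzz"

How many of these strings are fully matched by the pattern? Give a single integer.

1 → match
2 → match
3 → no match
4 → match
5 → no match
6 → no match
Total matched: 3

3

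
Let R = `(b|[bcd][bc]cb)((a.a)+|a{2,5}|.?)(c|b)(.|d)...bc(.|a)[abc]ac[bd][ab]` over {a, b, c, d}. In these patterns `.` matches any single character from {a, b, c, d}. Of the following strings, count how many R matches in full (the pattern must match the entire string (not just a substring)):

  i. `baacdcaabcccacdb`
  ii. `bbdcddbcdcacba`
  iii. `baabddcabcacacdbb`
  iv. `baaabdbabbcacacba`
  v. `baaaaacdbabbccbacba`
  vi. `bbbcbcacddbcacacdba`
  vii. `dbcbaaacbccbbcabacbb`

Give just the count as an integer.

5

i → match
ii → match
iii → no match
iv → match
v → match
vi → no match
vii → match
Total matched: 5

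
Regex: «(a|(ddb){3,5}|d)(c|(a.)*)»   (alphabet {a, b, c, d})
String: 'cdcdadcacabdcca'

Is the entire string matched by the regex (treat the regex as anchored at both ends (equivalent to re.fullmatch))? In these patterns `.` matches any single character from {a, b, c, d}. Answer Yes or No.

No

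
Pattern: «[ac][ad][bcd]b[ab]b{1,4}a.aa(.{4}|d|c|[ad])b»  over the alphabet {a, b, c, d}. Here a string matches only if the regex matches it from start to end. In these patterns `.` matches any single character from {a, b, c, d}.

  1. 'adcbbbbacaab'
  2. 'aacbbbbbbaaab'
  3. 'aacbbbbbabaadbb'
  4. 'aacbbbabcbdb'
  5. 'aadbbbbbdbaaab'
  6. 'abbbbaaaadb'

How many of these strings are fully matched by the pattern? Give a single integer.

1 → no match
2 → no match
3 → no match
4 → no match
5 → no match
6 → no match
Total matched: 0

0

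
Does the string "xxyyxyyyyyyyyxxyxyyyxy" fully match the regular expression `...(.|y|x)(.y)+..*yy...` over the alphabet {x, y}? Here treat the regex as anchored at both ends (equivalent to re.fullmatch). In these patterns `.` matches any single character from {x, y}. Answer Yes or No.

Yes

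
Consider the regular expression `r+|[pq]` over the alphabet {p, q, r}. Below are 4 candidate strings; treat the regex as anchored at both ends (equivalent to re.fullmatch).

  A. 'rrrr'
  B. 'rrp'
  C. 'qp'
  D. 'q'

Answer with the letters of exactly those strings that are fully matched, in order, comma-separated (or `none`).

A, D

A → match
B → no match
C → no match
D → match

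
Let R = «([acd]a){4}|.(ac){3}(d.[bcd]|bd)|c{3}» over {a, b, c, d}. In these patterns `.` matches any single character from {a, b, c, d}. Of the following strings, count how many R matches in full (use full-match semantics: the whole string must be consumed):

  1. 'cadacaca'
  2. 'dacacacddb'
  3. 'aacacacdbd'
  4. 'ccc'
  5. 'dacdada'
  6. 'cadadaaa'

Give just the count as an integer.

5

1 → match
2 → match
3 → match
4 → match
5 → no match
6 → match
Total matched: 5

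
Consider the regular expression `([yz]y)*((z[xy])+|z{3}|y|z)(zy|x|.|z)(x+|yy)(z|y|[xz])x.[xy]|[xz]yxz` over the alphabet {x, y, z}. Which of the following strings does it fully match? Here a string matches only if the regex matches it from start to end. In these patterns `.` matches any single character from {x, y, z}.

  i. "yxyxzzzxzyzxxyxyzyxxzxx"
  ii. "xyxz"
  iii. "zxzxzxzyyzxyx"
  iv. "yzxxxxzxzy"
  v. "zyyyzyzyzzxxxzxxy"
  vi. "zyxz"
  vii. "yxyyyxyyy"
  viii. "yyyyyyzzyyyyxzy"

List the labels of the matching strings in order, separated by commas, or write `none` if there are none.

i → no match
ii → match
iii → match
iv → match
v → match
vi → match
vii → no match
viii → match

ii, iii, iv, v, vi, viii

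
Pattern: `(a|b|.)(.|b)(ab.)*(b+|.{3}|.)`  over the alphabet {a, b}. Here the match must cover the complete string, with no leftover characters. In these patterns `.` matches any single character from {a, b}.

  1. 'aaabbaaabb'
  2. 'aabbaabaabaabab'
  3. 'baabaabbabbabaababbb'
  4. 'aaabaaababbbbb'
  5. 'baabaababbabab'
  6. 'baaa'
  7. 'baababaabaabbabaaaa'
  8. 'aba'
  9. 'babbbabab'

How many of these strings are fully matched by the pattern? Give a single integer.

2

1 → no match
2 → no match
3 → match
4 → no match
5 → no match
6 → no match
7 → no match
8 → match
9 → no match
Total matched: 2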